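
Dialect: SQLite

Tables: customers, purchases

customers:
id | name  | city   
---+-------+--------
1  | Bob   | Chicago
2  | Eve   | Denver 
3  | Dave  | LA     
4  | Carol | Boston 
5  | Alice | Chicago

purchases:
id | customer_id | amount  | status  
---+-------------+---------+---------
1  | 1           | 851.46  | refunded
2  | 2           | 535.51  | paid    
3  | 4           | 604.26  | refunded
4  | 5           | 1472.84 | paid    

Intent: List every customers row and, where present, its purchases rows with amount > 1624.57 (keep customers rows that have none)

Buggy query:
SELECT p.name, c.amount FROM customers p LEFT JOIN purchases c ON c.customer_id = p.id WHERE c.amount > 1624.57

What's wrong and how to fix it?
Bug: A WHERE condition on the right-hand table after LEFT JOIN drops unmatched parents

Fix: Put 'c.amount > 1624.57' in the JOIN's ON clause instead of WHERE

Corrected query:
SELECT p.name, c.amount FROM customers p LEFT JOIN purchases c ON c.customer_id = p.id AND c.amount > 1624.57

Result:
name  | amount
------+-------
Bob   | NULL  
Eve   | NULL  
Dave  | NULL  
Carol | NULL  
Alice | NULL  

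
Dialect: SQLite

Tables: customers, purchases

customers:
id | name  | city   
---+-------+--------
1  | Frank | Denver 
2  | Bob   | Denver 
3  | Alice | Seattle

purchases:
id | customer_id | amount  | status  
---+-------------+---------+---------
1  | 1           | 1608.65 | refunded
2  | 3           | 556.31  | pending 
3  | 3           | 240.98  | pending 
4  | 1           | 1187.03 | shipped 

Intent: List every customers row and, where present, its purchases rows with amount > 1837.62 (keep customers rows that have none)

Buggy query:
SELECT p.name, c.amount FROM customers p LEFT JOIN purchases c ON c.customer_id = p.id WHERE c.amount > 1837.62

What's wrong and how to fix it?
Bug: A WHERE condition on the right-hand table after LEFT JOIN drops unmatched parents

Fix: Move the right-table condition into the ON clause so unmatched parents are kept

Corrected query:
SELECT p.name, c.amount FROM customers p LEFT JOIN purchases c ON c.customer_id = p.id AND c.amount > 1837.62

Result:
name  | amount
------+-------
Frank | NULL  
Bob   | NULL  
Alice | NULL  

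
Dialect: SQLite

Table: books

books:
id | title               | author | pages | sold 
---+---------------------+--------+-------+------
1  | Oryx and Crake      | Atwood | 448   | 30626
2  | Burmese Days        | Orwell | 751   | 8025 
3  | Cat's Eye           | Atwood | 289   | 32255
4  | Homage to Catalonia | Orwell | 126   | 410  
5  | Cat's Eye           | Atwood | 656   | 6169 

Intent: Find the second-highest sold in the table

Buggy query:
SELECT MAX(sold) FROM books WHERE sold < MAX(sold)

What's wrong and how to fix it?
Bug: MAX(sold) on the right of the comparison is an aggregate-in-WHERE error

Fix: Compute the overall MAX in a subquery, then take MAX of rows below it

Corrected query:
SELECT MAX(sold) FROM books WHERE sold < (SELECT MAX(sold) FROM books)

Result:
MAX(sold)
---------
30626    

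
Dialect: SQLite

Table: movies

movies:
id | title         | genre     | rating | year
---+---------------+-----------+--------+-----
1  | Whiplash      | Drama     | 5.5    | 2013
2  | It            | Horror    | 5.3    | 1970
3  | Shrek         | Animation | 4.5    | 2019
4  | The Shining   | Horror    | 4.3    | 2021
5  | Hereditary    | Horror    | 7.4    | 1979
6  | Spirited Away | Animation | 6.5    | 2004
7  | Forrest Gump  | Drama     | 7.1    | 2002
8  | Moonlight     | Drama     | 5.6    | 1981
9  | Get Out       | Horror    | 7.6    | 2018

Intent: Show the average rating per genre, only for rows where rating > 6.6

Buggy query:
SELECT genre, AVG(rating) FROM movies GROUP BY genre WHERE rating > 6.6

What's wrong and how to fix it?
Bug: Row-level WHERE must come before GROUP BY in the clause order

Fix: Move the WHERE clause before GROUP BY

Corrected query:
SELECT genre, AVG(rating) FROM movies WHERE rating > 6.6 GROUP BY genre

Result:
genre  | AVG(rating)
-------+------------
Drama  | 7.1        
Horror | 7.5        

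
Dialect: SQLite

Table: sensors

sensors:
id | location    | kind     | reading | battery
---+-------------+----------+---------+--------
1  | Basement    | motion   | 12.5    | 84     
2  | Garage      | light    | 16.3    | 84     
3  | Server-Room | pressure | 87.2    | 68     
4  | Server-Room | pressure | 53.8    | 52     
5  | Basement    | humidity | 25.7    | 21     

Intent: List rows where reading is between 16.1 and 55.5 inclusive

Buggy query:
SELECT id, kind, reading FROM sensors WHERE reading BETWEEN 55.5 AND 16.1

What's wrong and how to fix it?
Bug: The bounds are reversed; BETWEEN a AND b requires a <= b to match anything

Fix: Write BETWEEN 16.1 AND 55.5

Corrected query:
SELECT id, kind, reading FROM sensors WHERE reading BETWEEN 16.1 AND 55.5

Result:
id | kind     | reading
---+----------+--------
2  | light    | 16.3   
4  | pressure | 53.8   
5  | humidity | 25.7   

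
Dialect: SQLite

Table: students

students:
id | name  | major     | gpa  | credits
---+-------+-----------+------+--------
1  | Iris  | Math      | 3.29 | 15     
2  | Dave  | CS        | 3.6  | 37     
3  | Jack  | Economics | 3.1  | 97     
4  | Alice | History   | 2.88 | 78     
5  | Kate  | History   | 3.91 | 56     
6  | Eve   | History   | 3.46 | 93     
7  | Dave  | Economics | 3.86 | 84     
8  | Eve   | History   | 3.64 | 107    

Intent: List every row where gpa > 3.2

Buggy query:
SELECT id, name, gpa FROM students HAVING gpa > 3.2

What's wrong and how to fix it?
Bug: HAVING filters the output of aggregation, but this query has no GROUP BY and no aggregate functions, so SQLite rejects it (HAVING clause on a non-aggregate query); the condition here is per row

Fix: Use WHERE for row-level filtering

Corrected query:
SELECT id, name, gpa FROM students WHERE gpa > 3.2

Result:
id | name | gpa 
---+------+-----
1  | Iris | 3.29
2  | Dave | 3.6 
5  | Kate | 3.91
6  | Eve  | 3.46
7  | Dave | 3.86
8  | Eve  | 3.64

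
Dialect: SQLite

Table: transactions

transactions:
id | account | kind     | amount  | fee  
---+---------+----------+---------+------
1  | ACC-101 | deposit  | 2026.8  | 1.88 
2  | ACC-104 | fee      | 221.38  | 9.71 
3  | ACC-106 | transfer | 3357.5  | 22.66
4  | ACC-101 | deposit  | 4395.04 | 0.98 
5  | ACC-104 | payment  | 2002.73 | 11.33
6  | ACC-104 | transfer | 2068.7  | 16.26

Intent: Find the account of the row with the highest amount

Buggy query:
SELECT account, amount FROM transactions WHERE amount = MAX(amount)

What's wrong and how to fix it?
Bug: MAX(amount) is an aggregate and cannot be used directly in WHERE

Fix: Use a subquery: WHERE amount = (SELECT MAX(amount) FROM transactions)

Corrected query:
SELECT account, amount FROM transactions WHERE amount = (SELECT MAX(amount) FROM transactions)

Result:
account | amount 
--------+--------
ACC-101 | 4395.04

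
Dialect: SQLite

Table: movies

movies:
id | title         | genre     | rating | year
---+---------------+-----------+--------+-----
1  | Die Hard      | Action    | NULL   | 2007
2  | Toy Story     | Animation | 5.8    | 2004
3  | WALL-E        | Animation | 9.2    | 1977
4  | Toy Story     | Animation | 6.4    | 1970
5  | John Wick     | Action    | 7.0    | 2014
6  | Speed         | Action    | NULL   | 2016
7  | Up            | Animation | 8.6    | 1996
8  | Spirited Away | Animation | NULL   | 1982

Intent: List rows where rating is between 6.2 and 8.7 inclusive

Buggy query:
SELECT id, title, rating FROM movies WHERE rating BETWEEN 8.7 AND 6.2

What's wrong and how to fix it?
Bug: BETWEEN expects the lower bound first; with 8.7 AND 6.2 the range is empty

Fix: Write BETWEEN 6.2 AND 8.7

Corrected query:
SELECT id, title, rating FROM movies WHERE rating BETWEEN 6.2 AND 8.7

Result:
id | title     | rating
---+-----------+-------
4  | Toy Story | 6.4   
5  | John Wick | 7     
7  | Up        | 8.6   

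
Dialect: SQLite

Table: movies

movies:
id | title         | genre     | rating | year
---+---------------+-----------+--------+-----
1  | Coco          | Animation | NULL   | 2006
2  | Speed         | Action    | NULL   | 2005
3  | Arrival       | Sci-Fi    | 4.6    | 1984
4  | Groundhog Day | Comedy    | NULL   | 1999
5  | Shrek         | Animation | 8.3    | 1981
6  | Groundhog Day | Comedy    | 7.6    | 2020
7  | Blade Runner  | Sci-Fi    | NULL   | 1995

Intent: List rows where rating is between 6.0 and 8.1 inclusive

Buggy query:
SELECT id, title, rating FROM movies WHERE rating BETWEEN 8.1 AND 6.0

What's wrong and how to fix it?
Bug: BETWEEN expects the lower bound first; with 8.1 AND 6.0 the range is empty

Fix: Write BETWEEN 6.0 AND 8.1

Corrected query:
SELECT id, title, rating FROM movies WHERE rating BETWEEN 6.0 AND 8.1

Result:
id | title         | rating
---+---------------+-------
6  | Groundhog Day | 7.6   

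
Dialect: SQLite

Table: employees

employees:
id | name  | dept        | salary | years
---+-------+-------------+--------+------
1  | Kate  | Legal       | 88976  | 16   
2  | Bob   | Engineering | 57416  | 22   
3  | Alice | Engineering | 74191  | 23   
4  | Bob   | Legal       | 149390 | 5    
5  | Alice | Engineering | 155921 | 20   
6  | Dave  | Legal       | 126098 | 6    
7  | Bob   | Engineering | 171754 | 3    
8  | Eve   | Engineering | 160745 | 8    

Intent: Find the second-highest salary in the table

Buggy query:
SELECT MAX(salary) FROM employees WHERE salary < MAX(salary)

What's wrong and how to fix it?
Bug: The inner MAX is an aggregate inside WHERE, which is not allowed

Fix: Put the inner MAX in a scalar subquery

Corrected query:
SELECT MAX(salary) FROM employees WHERE salary < (SELECT MAX(salary) FROM employees)

Result:
MAX(salary)
-----------
160745     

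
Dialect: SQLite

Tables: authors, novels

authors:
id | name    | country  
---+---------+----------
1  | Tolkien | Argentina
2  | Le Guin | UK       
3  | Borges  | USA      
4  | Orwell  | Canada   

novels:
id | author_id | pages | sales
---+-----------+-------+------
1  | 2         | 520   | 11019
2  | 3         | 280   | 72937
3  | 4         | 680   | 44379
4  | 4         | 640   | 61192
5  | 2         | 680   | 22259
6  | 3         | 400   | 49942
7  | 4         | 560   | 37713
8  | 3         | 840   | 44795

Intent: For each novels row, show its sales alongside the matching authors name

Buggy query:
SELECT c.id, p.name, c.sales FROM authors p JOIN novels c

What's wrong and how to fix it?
Bug: Missing join condition: each novels row is matched to all authors rows instead of just its own

Fix: Add ON c.author_id = p.id to the JOIN

Corrected query:
SELECT c.id, p.name, c.sales FROM authors p JOIN novels c ON c.author_id = p.id

Result:
id | name    | sales
---+---------+------
1  | Le Guin | 11019
2  | Borges  | 72937
3  | Orwell  | 44379
4  | Orwell  | 61192
5  | Le Guin | 22259
6  | Borges  | 49942
7  | Orwell  | 37713
8  | Borges  | 44795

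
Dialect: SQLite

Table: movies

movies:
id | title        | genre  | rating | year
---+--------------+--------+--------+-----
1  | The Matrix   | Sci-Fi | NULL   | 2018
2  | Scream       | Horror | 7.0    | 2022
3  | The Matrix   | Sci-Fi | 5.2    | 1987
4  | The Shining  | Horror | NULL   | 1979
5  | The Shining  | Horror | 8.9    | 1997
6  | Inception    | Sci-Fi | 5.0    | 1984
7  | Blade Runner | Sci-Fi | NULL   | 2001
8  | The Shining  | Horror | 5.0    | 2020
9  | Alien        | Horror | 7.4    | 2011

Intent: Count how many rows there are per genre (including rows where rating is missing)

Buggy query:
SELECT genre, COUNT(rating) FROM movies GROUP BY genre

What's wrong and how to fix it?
Bug: COUNT(rating) skips NULLs, so groups with missing rating are undercounted

Fix: Use COUNT(*) to count all rows regardless of NULL

Corrected query:
SELECT genre, COUNT(*) FROM movies GROUP BY genre

Result:
genre  | COUNT(*)
-------+---------
Horror | 5       
Sci-Fi | 4       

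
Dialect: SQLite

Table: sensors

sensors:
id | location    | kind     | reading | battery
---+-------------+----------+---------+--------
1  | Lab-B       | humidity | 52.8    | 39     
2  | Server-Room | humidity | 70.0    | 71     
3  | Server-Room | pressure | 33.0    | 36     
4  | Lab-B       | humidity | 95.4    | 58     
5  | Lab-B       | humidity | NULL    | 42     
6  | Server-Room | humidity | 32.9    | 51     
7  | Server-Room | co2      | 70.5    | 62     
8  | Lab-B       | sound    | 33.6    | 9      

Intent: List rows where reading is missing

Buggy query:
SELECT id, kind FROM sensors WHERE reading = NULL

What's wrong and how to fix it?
Bug: '= NULL' is always unknown in SQL three-valued logic, so no rows match

Fix: Use IS NULL to test for NULL

Corrected query:
SELECT id, kind FROM sensors WHERE reading IS NULL

Result:
id | kind    
---+---------
5  | humidity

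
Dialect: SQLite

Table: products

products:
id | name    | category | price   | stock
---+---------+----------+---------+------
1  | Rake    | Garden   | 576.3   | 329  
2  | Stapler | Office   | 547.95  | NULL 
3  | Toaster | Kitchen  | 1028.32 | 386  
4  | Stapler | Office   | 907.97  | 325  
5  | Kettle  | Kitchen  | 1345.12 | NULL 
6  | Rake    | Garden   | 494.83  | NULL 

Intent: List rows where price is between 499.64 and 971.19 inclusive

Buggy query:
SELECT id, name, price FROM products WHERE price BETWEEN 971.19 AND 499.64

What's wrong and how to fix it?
Bug: The bounds are reversed; BETWEEN a AND b requires a <= b to match anything

Fix: Swap the bounds so the smaller value comes first

Corrected query:
SELECT id, name, price FROM products WHERE price BETWEEN 499.64 AND 971.19

Result:
id | name    | price 
---+---------+-------
1  | Rake    | 576.3 
2  | Stapler | 547.95
4  | Stapler | 907.97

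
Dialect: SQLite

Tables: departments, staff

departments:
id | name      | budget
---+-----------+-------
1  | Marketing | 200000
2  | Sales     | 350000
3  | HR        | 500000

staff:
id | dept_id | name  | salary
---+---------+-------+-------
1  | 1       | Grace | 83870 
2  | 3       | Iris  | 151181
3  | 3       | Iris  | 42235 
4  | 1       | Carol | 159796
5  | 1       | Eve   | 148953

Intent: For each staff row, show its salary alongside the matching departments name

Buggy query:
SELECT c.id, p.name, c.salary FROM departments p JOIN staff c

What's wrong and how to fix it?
Bug: JOIN with no ON clause produces a cartesian product; every staff row pairs with every departments row

Fix: Add ON c.dept_id = p.id to the JOIN

Corrected query:
SELECT c.id, p.name, c.salary FROM departments p JOIN staff c ON c.dept_id = p.id

Result:
id | name      | salary
---+-----------+-------
1  | Marketing | 83870 
2  | HR        | 151181
3  | HR        | 42235 
4  | Marketing | 159796
5  | Marketing | 148953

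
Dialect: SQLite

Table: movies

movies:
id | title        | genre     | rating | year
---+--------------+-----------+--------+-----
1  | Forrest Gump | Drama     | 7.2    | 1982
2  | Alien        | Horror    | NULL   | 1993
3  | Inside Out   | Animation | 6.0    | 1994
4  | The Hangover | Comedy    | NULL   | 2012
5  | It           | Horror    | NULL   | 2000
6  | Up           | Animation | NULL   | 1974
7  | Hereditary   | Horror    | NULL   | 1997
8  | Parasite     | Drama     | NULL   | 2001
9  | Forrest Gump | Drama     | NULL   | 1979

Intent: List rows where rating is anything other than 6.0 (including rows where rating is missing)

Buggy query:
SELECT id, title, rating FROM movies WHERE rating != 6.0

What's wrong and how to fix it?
Bug: Inequality against NULL is unknown, not true; rows with NULL are dropped

Fix: Add an explicit OR rating IS NULL to include the missing-value rows

Corrected query:
SELECT id, title, rating FROM movies WHERE rating != 6.0 OR rating IS NULL

Result:
id | title        | rating
---+--------------+-------
1  | Forrest Gump | 7.2   
2  | Alien        | NULL  
4  | The Hangover | NULL  
5  | It           | NULL  
6  | Up           | NULL  
7  | Hereditary   | NULL  
8  | Parasite     | NULL  
9  | Forrest Gump | NULL  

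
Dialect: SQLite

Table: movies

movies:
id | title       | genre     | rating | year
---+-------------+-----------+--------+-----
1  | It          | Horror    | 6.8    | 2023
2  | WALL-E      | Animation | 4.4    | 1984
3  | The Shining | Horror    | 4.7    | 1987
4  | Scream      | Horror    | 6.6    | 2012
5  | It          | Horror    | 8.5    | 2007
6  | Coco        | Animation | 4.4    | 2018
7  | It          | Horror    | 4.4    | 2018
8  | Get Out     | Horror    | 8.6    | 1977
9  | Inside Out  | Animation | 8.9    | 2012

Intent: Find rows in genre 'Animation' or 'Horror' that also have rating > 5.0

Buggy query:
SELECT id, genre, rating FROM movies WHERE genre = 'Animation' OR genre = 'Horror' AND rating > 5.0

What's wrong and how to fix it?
Bug: Without parentheses, AND is evaluated before OR, so the rating filter only applies to the 'Horror' branch

Fix: Group the OR with parentheses (or use IN), then AND the threshold

Corrected query:
SELECT id, genre, rating FROM movies WHERE (genre = 'Animation' OR genre = 'Horror') AND rating > 5.0

Result:
id | genre     | rating
---+-----------+-------
1  | Horror    | 6.8   
4  | Horror    | 6.6   
5  | Horror    | 8.5   
8  | Horror    | 8.6   
9  | Animation | 8.9   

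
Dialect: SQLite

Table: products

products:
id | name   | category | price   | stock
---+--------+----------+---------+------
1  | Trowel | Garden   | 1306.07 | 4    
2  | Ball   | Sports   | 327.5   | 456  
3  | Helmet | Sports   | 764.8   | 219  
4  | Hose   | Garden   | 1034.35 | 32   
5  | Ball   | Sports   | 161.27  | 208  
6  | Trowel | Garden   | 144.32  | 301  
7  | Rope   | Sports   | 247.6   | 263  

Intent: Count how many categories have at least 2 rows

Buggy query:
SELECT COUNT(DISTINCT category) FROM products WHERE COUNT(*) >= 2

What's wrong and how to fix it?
Bug: COUNT(*) cannot appear in WHERE; the per-group count doesn't exist yet

Fix: Group first with HAVING COUNT(*) >= 2, then COUNT the resulting groups

Corrected query:
SELECT COUNT(*) FROM (SELECT category FROM products GROUP BY category HAVING COUNT(*) >= 2)

Result:
COUNT(*)
--------
2       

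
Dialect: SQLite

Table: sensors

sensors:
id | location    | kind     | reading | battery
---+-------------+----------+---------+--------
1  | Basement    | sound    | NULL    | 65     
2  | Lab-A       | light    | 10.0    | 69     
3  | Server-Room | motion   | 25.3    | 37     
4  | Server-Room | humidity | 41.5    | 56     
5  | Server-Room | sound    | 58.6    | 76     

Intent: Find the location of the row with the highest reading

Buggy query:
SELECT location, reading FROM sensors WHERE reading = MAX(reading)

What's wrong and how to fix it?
Bug: WHERE is evaluated per row; an aggregate over the whole table isn't defined there

Fix: Use a subquery: WHERE reading = (SELECT MAX(reading) FROM sensors)

Corrected query:
SELECT location, reading FROM sensors WHERE reading = (SELECT MAX(reading) FROM sensors)

Result:
location    | reading
------------+--------
Server-Room | 58.6   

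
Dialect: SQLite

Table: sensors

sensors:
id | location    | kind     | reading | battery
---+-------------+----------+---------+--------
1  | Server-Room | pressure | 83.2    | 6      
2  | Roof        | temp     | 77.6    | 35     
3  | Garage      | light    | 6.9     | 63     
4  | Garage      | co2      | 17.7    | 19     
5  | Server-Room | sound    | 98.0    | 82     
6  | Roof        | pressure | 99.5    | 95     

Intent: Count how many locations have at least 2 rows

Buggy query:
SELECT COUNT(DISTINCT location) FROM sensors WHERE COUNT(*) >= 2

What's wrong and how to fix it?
Bug: WHERE filters individual rows, not groups, so a group-level COUNT is invalid there

Fix: Use a subquery that GROUPs and filters with HAVING, then count its rows

Corrected query:
SELECT COUNT(*) FROM (SELECT location FROM sensors GROUP BY location HAVING COUNT(*) >= 2)

Result:
COUNT(*)
--------
3       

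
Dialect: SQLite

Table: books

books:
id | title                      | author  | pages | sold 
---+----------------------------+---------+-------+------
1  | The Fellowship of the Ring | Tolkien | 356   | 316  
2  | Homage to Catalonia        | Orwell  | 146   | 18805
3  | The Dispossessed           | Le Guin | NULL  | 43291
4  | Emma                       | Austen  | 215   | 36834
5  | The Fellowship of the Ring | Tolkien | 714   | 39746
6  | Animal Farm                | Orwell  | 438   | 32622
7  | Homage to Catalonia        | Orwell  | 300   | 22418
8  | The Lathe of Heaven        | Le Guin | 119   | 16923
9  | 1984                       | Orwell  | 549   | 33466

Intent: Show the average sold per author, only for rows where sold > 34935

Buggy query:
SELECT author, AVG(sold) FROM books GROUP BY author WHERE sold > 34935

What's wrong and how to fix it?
Bug: Row-level WHERE must come before GROUP BY in the clause order

Fix: Move the WHERE clause before GROUP BY

Corrected query:
SELECT author, AVG(sold) FROM books WHERE sold > 34935 GROUP BY author

Result:
author  | AVG(sold)
--------+----------
Austen  | 36834    
Le Guin | 43291    
Tolkien | 39746    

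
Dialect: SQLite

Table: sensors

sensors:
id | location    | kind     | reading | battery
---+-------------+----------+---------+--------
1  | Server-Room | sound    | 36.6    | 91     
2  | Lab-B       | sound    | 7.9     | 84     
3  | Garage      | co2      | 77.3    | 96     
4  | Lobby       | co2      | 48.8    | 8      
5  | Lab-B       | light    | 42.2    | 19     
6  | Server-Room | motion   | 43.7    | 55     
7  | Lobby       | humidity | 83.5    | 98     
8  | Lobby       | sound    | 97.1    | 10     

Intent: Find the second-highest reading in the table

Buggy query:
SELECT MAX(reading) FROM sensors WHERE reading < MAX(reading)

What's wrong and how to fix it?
Bug: MAX(reading) on the right of the comparison is an aggregate-in-WHERE error

Fix: Compute the overall MAX in a subquery, then take MAX of rows below it

Corrected query:
SELECT MAX(reading) FROM sensors WHERE reading < (SELECT MAX(reading) FROM sensors)

Result:
MAX(reading)
------------
83.5        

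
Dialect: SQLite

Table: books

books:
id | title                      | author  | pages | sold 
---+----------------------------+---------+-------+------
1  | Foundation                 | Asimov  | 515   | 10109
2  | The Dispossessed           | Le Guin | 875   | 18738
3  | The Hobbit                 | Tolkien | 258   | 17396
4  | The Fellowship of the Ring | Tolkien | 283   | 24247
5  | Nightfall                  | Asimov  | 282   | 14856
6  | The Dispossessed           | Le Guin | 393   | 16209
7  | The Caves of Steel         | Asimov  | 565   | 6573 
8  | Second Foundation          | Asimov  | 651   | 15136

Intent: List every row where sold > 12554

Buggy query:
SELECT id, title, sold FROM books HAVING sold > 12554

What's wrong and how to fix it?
Bug: This is a non-aggregate query (no GROUP BY, no aggregates), so in SQLite the HAVING clause is invalid here; a row-level condition belongs in WHERE

Fix: Use WHERE for row-level filtering

Corrected query:
SELECT id, title, sold FROM books WHERE sold > 12554

Result:
id | title                      | sold 
---+----------------------------+------
2  | The Dispossessed           | 18738
3  | The Hobbit                 | 17396
4  | The Fellowship of the Ring | 24247
5  | Nightfall                  | 14856
6  | The Dispossessed           | 16209
8  | Second Foundation          | 15136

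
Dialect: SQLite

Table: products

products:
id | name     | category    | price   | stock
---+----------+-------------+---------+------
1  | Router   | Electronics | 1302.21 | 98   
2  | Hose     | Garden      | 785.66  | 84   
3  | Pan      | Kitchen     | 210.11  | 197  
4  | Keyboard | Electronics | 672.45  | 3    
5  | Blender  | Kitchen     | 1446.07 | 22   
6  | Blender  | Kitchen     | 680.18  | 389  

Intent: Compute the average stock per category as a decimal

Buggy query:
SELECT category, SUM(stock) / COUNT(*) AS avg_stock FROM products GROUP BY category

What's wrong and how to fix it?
Bug: SUM(stock) and COUNT(*) are both integers; the division truncates the fractional part

Fix: Multiply by 1.0 (or CAST to REAL) to force floating-point division

Corrected query:
SELECT category, SUM(stock) * 1.0 / COUNT(*) AS avg_stock FROM products GROUP BY category

Result:
category    | avg_stock 
------------+-----------
Electronics | 50.5      
Garden      | 84        
Kitchen     | 202.666667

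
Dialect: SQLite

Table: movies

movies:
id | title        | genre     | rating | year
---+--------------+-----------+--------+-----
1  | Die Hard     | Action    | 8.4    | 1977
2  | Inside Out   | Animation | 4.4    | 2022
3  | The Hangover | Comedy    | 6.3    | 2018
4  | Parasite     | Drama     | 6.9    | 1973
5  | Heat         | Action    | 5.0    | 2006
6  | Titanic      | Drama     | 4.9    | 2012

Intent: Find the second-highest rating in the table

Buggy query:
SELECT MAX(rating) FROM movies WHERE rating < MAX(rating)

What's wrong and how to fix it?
Bug: MAX(rating) on the right of the comparison is an aggregate-in-WHERE error

Fix: Put the inner MAX in a scalar subquery

Corrected query:
SELECT MAX(rating) FROM movies WHERE rating < (SELECT MAX(rating) FROM movies)

Result:
MAX(rating)
-----------
6.9        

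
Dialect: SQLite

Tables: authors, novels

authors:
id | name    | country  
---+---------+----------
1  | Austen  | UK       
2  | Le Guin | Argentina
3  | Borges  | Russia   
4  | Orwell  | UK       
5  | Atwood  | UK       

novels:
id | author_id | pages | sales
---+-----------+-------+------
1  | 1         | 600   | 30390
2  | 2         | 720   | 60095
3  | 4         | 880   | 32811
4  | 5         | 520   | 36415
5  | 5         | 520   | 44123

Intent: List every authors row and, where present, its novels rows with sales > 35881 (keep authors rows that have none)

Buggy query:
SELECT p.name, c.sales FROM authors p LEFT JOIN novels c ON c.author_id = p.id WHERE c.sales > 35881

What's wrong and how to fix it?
Bug: A WHERE condition on the right-hand table after LEFT JOIN drops unmatched parents

Fix: Move the right-table condition into the ON clause so unmatched parents are kept

Corrected query:
SELECT p.name, c.sales FROM authors p LEFT JOIN novels c ON c.author_id = p.id AND c.sales > 35881

Result:
name    | sales
--------+------
Austen  | NULL 
Le Guin | 60095
Borges  | NULL 
Orwell  | NULL 
Atwood  | 36415
Atwood  | 44123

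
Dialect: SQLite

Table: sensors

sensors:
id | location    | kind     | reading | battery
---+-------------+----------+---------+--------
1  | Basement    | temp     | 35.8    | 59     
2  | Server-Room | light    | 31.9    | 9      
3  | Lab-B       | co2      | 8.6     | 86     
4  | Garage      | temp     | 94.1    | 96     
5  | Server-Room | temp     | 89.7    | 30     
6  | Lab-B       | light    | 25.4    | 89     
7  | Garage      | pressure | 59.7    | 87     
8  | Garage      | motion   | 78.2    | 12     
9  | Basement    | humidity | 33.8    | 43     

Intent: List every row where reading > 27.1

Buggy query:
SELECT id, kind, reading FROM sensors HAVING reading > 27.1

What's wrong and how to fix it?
Bug: HAVING filters the output of aggregation, but this query has no GROUP BY and no aggregate functions, so SQLite rejects it (HAVING clause on a non-aggregate query); the condition here is per row

Fix: Replace HAVING with WHERE since the condition applies to individual rows

Corrected query:
SELECT id, kind, reading FROM sensors WHERE reading > 27.1

Result:
id | kind     | reading
---+----------+--------
1  | temp     | 35.8   
2  | light    | 31.9   
4  | temp     | 94.1   
5  | temp     | 89.7   
7  | pressure | 59.7   
8  | motion   | 78.2   
9  | humidity | 33.8   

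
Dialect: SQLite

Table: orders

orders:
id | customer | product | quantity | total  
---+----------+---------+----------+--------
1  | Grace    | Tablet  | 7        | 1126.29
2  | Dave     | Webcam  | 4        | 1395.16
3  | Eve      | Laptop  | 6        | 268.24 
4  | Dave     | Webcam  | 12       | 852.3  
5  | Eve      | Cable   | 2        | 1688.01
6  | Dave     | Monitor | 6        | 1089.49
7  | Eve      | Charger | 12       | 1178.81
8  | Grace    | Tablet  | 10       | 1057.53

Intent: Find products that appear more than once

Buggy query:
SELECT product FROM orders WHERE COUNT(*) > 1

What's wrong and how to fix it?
Bug: COUNT(*) is an aggregate and cannot be used in WHERE

Fix: GROUP BY product, then filter groups with HAVING COUNT(*) > 1

Corrected query:
SELECT product FROM orders GROUP BY product HAVING COUNT(*) > 1

Result:
product
-------
Tablet 
Webcam 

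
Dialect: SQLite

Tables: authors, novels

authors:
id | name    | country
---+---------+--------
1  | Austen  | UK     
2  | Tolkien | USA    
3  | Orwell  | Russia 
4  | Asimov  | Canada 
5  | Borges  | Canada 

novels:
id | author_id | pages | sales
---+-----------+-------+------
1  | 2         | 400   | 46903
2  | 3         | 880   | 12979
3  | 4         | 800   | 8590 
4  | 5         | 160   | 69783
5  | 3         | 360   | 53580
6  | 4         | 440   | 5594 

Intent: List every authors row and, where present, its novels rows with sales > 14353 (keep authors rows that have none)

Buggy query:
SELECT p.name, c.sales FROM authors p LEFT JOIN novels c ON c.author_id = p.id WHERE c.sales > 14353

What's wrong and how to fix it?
Bug: Filtering c.sales in WHERE discards the NULL rows produced by LEFT JOIN, turning it into an inner join

Fix: Put 'c.sales > 14353' in the JOIN's ON clause instead of WHERE

Corrected query:
SELECT p.name, c.sales FROM authors p LEFT JOIN novels c ON c.author_id = p.id AND c.sales > 14353

Result:
name    | sales
--------+------
Austen  | NULL 
Tolkien | 46903
Orwell  | 53580
Asimov  | NULL 
Borges  | 69783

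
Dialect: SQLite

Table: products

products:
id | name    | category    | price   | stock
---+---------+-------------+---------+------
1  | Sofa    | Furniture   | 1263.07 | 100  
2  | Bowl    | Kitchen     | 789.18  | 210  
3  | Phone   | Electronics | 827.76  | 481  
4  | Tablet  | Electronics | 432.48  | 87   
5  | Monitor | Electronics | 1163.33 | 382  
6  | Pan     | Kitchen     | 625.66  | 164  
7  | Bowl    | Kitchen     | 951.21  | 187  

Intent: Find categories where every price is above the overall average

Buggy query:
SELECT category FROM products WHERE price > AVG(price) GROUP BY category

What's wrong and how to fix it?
Bug: WHERE evaluates per row before aggregation, so AVG() is unavailable

Fix: Use a subquery for AVG and a HAVING MIN(...) filter so the condition holds for every row in the group

Corrected query:
SELECT category FROM products GROUP BY category HAVING MIN(price) > (SELECT AVG(price) FROM products)

Result:
category 
---------
Furniture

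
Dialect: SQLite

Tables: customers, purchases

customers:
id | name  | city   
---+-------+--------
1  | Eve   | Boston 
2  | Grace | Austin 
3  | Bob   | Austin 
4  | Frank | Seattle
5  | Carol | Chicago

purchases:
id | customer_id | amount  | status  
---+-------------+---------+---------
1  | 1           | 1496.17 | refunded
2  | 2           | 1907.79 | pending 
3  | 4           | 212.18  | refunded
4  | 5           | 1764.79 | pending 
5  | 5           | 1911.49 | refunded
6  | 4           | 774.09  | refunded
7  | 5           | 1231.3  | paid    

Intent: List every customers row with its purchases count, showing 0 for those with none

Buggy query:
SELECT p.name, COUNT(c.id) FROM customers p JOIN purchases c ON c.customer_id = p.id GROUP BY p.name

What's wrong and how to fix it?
Bug: An inner join excludes parents with zero children

Fix: Use LEFT JOIN so parents without children still appear (COUNT(c.id) gives 0)

Corrected query:
SELECT p.name, COUNT(c.id) FROM customers p LEFT JOIN purchases c ON c.customer_id = p.id GROUP BY p.name

Result:
name  | COUNT(c.id)
------+------------
Bob   | 0          
Carol | 3          
Eve   | 1          
Frank | 2          
Grace | 1          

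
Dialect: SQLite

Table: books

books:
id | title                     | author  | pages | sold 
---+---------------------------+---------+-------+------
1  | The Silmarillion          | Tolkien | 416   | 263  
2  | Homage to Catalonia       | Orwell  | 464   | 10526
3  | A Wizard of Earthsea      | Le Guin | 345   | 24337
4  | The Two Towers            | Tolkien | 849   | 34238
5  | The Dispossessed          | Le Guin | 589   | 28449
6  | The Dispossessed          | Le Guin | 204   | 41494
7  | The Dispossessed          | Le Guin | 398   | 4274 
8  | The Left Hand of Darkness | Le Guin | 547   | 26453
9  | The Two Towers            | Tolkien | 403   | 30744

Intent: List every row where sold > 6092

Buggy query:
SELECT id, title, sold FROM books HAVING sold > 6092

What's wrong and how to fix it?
Bug: HAVING filters the output of aggregation, but this query has no GROUP BY and no aggregate functions, so SQLite rejects it (HAVING clause on a non-aggregate query); the condition here is per row

Fix: Replace HAVING with WHERE since the condition applies to individual rows

Corrected query:
SELECT id, title, sold FROM books WHERE sold > 6092

Result:
id | title                     | sold 
---+---------------------------+------
2  | Homage to Catalonia       | 10526
3  | A Wizard of Earthsea      | 24337
4  | The Two Towers            | 34238
5  | The Dispossessed          | 28449
6  | The Dispossessed          | 41494
8  | The Left Hand of Darkness | 26453
9  | The Two Towers            | 30744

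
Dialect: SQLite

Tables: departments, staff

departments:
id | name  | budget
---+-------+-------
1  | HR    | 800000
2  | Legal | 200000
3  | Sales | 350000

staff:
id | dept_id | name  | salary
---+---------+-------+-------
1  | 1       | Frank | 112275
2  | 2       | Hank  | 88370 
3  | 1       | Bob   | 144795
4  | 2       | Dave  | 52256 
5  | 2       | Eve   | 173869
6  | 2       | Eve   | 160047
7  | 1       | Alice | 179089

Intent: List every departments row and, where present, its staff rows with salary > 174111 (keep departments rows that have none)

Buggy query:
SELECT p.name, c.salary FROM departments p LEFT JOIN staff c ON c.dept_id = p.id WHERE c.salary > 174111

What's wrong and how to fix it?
Bug: Filtering c.salary in WHERE discards the NULL rows produced by LEFT JOIN, turning it into an inner join

Fix: Put 'c.salary > 174111' in the JOIN's ON clause instead of WHERE

Corrected query:
SELECT p.name, c.salary FROM departments p LEFT JOIN staff c ON c.dept_id = p.id AND c.salary > 174111

Result:
name  | salary
------+-------
HR    | 179089
Legal | NULL  
Sales | NULL  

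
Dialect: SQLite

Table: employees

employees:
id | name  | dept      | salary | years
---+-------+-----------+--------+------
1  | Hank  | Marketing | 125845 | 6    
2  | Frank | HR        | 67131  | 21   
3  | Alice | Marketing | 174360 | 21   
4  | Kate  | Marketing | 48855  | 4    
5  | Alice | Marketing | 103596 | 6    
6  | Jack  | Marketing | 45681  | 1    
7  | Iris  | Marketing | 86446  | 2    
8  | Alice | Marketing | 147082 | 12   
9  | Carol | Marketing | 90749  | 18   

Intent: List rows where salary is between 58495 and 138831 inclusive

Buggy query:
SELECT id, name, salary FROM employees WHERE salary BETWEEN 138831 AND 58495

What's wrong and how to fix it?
Bug: BETWEEN expects the lower bound first; with 138831 AND 58495 the range is empty

Fix: Write BETWEEN 58495 AND 138831

Corrected query:
SELECT id, name, salary FROM employees WHERE salary BETWEEN 58495 AND 138831

Result:
id | name  | salary
---+-------+-------
1  | Hank  | 125845
2  | Frank | 67131 
5  | Alice | 103596
7  | Iris  | 86446 
9  | Carol | 90749 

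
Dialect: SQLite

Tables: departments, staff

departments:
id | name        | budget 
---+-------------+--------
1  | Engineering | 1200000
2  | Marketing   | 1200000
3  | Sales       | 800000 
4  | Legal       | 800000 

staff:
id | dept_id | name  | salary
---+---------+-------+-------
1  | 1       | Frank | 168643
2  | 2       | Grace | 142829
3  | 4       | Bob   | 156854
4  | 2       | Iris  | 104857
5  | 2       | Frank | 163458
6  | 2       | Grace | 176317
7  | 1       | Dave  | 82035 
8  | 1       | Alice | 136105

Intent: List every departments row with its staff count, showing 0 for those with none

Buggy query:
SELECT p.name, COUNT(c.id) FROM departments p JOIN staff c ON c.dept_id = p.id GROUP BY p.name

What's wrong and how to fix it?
Bug: INNER JOIN drops departments rows that have no matching staff rows

Fix: Switch to LEFT JOIN to retain unmatched parent rows

Corrected query:
SELECT p.name, COUNT(c.id) FROM departments p LEFT JOIN staff c ON c.dept_id = p.id GROUP BY p.name

Result:
name        | COUNT(c.id)
------------+------------
Engineering | 3          
Legal       | 1          
Marketing   | 4          
Sales       | 0          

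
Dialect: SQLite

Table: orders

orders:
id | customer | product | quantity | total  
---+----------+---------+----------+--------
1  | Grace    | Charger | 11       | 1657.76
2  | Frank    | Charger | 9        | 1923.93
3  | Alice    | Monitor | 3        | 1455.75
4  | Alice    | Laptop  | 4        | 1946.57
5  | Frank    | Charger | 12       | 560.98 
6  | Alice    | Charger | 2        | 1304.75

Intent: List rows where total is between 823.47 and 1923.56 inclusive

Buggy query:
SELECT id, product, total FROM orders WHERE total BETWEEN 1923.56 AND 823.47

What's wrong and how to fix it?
Bug: BETWEEN expects the lower bound first; with 1923.56 AND 823.47 the range is empty

Fix: Write BETWEEN 823.47 AND 1923.56

Corrected query:
SELECT id, product, total FROM orders WHERE total BETWEEN 823.47 AND 1923.56

Result:
id | product | total  
---+---------+--------
1  | Charger | 1657.76
3  | Monitor | 1455.75
6  | Charger | 1304.75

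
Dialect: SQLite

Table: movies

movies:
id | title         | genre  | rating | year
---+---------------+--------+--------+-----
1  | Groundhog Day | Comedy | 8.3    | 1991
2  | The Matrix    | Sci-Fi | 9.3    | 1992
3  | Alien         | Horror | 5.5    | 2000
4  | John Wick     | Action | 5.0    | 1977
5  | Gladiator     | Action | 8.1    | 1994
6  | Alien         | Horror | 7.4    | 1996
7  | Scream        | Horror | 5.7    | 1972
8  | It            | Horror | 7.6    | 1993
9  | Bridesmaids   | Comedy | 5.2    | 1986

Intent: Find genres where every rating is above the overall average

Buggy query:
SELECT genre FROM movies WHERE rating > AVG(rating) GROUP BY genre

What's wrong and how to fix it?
Bug: AVG() is an aggregate; it can't sit directly in WHERE

Fix: Use a subquery for AVG and a HAVING MIN(...) filter so the condition holds for every row in the group

Corrected query:
SELECT genre FROM movies GROUP BY genre HAVING MIN(rating) > (SELECT AVG(rating) FROM movies)

Result:
genre 
------
Sci-Fi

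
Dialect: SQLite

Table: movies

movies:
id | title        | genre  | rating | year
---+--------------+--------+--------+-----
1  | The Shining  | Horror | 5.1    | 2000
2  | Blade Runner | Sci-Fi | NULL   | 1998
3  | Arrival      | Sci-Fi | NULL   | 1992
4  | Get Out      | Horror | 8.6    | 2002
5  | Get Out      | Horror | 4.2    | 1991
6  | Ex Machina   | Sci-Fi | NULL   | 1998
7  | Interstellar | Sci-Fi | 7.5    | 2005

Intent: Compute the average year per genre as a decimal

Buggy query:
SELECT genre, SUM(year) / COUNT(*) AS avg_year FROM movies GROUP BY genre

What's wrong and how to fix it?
Bug: SUM(year) and COUNT(*) are both integers; the division truncates the fractional part

Fix: Cast one side to REAL so the division keeps the fractional part

Corrected query:
SELECT genre, SUM(year) * 1.0 / COUNT(*) AS avg_year FROM movies GROUP BY genre

Result:
genre  | avg_year   
-------+------------
Horror | 1997.666667
Sci-Fi | 1998.25    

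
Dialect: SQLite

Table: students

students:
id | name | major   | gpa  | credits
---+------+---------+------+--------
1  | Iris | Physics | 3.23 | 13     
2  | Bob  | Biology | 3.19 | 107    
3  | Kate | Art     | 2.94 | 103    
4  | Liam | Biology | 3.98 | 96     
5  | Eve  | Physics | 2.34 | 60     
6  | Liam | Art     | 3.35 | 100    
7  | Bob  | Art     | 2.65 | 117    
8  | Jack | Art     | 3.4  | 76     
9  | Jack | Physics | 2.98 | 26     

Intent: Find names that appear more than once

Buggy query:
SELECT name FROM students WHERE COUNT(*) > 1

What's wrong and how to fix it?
Bug: COUNT(*) is an aggregate and cannot be used in WHERE

Fix: GROUP BY name, then filter groups with HAVING COUNT(*) > 1

Corrected query:
SELECT name FROM students GROUP BY name HAVING COUNT(*) > 1

Result:
name
----
Bob 
Jack
Liam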